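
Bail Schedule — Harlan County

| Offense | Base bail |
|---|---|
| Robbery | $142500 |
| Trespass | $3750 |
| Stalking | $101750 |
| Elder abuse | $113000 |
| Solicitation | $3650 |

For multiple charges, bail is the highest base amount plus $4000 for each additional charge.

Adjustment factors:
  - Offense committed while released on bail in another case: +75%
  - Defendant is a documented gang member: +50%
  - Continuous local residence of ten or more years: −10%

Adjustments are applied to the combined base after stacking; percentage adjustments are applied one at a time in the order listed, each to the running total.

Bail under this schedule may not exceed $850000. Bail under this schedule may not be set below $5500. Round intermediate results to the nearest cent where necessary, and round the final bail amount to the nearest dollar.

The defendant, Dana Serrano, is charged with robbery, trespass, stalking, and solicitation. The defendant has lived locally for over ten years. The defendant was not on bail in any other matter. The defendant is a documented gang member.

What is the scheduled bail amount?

$208575

Base amounts from the schedule: robbery $142500; trespass $3750; stalking $101750; solicitation $3650.
Stacking rule: highest base plus $4000 per additional charge. Highest is robbery at $142500; 3 additional charges → +$12000. Combined base = $154500.
Defendant is a documented gang member (+50%): $154500 × 1.5 = $231750.
Continuous local residence of ten or more years (−10%): $231750 × 0.9 = $208575.
$208575 is within the $850000 maximum.
$208575 is at or above the $5500 minimum.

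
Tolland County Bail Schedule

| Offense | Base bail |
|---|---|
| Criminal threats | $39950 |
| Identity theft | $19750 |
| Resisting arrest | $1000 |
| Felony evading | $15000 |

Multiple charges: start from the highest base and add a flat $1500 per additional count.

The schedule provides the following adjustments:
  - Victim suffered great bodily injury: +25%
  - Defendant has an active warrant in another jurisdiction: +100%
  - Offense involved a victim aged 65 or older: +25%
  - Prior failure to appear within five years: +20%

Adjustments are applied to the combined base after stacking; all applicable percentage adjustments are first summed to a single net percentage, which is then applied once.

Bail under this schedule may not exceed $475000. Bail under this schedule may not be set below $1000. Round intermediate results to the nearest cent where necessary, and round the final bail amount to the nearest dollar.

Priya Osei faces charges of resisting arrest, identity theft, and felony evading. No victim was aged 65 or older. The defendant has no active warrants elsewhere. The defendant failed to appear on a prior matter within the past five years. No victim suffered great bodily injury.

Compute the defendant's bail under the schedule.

Base amounts from the schedule: resisting arrest $1000; identity theft $19750; felony evading $15000.
Stacking rule: highest base plus $1500 per additional charge. Highest is identity theft at $19750; 2 additional charges → +$3000. Combined base = $22750.
Prior failure to appear within five years (+20%): $22750 × 1.2 = $27300.
$27300 is within the $475000 maximum.
$27300 is at or above the $1000 minimum.

$27300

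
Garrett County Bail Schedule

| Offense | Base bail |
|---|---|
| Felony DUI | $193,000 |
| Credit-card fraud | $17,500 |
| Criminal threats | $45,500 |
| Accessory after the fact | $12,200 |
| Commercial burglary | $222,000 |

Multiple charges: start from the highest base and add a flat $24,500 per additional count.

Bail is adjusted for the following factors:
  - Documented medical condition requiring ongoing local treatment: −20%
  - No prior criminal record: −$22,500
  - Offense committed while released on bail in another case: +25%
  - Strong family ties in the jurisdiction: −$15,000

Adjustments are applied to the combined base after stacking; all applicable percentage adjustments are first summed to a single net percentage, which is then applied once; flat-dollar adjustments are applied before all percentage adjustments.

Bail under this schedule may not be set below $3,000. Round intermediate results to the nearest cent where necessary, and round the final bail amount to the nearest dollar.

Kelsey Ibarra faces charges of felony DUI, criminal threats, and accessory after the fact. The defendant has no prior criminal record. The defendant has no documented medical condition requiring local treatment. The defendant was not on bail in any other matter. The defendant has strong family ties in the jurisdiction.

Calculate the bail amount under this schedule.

Base amounts from the schedule: felony DUI $193,000; criminal threats $45,500; accessory after the fact $12,200.
Stacking rule: highest base plus $24,500 per additional charge. Highest is felony DUI at $193,000; 2 additional charges → +$49,000. Combined base = $242,000.
No prior criminal record (−$22,500 flat): $242,000 − $22,500 = $219,500.
Strong family ties in the jurisdiction (−$15,000 flat): $219,500 − $15,000 = $204,500.
$204,500 is at or above the $3,000 minimum.

$204,500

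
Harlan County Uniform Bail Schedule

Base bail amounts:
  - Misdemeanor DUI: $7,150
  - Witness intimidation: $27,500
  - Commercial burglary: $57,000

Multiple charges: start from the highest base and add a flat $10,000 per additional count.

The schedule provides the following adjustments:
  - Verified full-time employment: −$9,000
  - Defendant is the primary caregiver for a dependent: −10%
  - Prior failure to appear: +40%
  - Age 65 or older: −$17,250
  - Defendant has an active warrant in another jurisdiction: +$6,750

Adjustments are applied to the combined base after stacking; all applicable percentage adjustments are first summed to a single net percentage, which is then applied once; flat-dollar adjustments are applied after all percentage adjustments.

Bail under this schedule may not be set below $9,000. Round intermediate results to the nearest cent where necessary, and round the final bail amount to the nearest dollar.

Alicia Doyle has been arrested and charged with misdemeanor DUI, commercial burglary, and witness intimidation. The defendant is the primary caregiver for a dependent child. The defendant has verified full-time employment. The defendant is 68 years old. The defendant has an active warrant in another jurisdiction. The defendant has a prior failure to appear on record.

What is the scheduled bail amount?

Base amounts from the schedule: misdemeanor DUI $7,150; commercial burglary $57,000; witness intimidation $27,500.
Stacking rule: highest base plus $10,000 per additional charge. Highest is commercial burglary at $57,000; 2 additional charges → +$20,000. Combined base = $77,000.
Net percentage adjustment: −10% +40% = +30%. $77,000 × 1.3 = $100,100.
Verified full-time employment (−$9,000 flat): $100,100 − $9,000 = $91,100.
Age 65 or older (−$17,250 flat): $91,100 − $17,250 = $73,850.
Defendant has an active warrant in another jurisdiction (+$6,750 flat): $73,850 + $6,750 = $80,600.
$80,600 is at or above the $9,000 minimum.

$80,600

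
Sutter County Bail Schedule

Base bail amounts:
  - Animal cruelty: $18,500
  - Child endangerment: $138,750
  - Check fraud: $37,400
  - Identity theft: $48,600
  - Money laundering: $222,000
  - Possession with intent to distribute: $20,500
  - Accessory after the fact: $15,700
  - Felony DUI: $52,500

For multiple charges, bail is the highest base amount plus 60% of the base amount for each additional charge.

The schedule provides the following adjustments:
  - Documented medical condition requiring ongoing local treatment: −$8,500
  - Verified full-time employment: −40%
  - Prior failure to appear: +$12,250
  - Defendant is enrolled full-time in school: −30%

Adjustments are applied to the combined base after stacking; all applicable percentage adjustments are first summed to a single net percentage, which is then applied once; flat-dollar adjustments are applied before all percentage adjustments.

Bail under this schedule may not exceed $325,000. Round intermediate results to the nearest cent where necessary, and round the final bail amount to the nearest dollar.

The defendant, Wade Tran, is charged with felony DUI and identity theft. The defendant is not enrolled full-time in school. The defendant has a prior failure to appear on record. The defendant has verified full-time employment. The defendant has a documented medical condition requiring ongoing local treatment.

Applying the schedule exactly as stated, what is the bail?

$51,246

Base amounts from the schedule: felony DUI $52,500; identity theft $48,600.
Stacking rule: highest base plus 60% of each additional charge. Highest is felony DUI at $52,500. Additional: $48,600 × 60% = $29,160. Combined base = $52,500 + $29,160 = $81,660.
Documented medical condition requiring ongoing local treatment (−$8,500 flat): $81,660 − $8,500 = $73,160.
Prior failure to appear (+$12,250 flat): $73,160 + $12,250 = $85,410.
Verified full-time employment (−40%): $85,410 × 0.6 = $51,246.
$51,246 is within the $325,000 maximum.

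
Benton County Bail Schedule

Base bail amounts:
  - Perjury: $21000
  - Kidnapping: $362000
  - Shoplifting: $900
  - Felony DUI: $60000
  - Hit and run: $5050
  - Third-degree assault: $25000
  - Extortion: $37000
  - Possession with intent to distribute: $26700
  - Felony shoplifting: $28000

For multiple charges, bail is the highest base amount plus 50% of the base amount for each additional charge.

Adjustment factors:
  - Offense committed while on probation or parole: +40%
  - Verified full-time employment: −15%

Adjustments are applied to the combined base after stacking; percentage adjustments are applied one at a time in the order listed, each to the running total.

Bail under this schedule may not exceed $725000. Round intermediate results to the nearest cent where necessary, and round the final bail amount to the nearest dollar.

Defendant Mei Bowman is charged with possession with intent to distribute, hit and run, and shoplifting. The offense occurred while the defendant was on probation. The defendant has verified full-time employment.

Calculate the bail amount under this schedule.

$35313

Base amounts from the schedule: possession with intent to distribute $26700; hit and run $5050; shoplifting $900.
Stacking rule: highest base plus 50% of each additional charge. Highest is possession with intent to distribute at $26700. Additional: $5050 × 50% = $2525; $900 × 50% = $450. Combined base = $26700 + $2975 = $29675.
Offense committed while on probation or parole (+40%): $29675 × 1.4 = $41545.
Verified full-time employment (−15%): $41545 × 0.85 = $35313.25.
$35313.25 is within the $725000 maximum.
Rounded to the nearest dollar: $35313.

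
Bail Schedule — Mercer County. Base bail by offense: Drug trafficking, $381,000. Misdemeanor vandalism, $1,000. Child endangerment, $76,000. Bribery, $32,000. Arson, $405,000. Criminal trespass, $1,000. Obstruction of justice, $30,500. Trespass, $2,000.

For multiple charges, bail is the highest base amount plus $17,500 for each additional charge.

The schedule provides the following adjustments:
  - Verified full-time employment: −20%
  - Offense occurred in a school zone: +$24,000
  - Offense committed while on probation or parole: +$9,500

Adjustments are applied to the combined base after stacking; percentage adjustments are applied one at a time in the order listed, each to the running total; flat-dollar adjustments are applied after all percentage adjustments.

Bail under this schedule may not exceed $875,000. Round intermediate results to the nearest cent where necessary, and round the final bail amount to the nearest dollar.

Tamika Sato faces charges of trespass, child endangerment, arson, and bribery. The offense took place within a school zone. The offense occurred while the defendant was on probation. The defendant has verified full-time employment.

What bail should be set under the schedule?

Base amounts from the schedule: trespass $2,000; child endangerment $76,000; arson $405,000; bribery $32,000.
Stacking rule: highest base plus $17,500 per additional charge. Highest is arson at $405,000; 3 additional charges → +$52,500. Combined base = $457,500.
Verified full-time employment (−20%): $457,500 × 0.8 = $366,000.
Offense occurred in a school zone (+$24,000 flat): $366,000 + $24,000 = $390,000.
Offense committed while on probation or parole (+$9,500 flat): $390,000 + $9,500 = $399,500.
$399,500 is within the $875,000 maximum.

$399,500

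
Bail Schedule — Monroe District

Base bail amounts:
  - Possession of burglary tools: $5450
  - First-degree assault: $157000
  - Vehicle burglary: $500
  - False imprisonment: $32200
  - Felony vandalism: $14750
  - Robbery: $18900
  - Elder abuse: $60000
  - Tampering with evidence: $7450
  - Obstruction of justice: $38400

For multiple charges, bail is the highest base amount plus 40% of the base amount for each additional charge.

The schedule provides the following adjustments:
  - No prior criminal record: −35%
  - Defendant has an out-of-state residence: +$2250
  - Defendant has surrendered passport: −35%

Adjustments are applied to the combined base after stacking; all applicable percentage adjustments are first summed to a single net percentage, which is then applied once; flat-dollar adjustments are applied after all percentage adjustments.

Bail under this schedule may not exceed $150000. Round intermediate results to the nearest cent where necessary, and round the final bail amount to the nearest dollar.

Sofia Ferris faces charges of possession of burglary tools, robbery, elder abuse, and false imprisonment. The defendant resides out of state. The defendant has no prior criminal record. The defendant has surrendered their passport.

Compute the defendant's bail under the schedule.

Base amounts from the schedule: possession of burglary tools $5450; robbery $18900; elder abuse $60000; false imprisonment $32200.
Stacking rule: highest base plus 40% of each additional charge. Highest is elder abuse at $60000. Additional: $5450 × 40% = $2180; $18900 × 40% = $7560; $32200 × 40% = $12880. Combined base = $60000 + $22620 = $82620.
Net percentage adjustment: −35% −35% = −70%. $82620 × 0.3 = $24786.
Defendant has an out-of-state residence (+$2250 flat): $24786 + $2250 = $27036.
$27036 is within the $150000 maximum.

$27036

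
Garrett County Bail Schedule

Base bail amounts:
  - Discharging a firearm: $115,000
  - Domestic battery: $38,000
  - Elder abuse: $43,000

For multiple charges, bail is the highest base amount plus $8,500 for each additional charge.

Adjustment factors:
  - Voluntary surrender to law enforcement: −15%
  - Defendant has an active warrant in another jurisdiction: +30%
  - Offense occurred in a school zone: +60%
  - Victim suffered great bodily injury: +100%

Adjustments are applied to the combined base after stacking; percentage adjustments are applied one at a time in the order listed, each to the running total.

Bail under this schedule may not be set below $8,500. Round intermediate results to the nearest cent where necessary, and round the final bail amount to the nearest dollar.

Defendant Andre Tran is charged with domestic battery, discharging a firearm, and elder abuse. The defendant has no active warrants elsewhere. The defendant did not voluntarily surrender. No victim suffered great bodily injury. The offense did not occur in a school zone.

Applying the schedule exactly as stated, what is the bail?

Base amounts from the schedule: domestic battery $38,000; discharging a firearm $115,000; elder abuse $43,000.
Stacking rule: highest base plus $8,500 per additional charge. Highest is discharging a firearm at $115,000; 2 additional charges → +$17,000. Combined base = $132,000.
No adjustment factors apply to this defendant.
$132,000 is at or above the $8,500 minimum.

$132,000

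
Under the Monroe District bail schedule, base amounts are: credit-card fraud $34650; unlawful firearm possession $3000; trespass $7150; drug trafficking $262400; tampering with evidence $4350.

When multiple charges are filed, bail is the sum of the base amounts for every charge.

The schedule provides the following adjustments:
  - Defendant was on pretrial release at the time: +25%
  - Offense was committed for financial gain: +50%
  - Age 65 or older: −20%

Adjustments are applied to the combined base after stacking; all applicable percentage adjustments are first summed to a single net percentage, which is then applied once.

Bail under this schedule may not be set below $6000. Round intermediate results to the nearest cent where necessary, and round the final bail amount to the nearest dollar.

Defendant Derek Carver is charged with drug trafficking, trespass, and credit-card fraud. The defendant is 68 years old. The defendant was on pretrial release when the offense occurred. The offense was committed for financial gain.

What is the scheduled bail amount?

$471510

Base amounts from the schedule: drug trafficking $262400; trespass $7150; credit-card fraud $34650.
Stacking rule: sum of all bases. $262400 + $7150 + $34650 = $304200.
Net percentage adjustment: +25% +50% −20% = +55%. $304200 × 1.55 = $471510.
$471510 is at or above the $6000 minimum.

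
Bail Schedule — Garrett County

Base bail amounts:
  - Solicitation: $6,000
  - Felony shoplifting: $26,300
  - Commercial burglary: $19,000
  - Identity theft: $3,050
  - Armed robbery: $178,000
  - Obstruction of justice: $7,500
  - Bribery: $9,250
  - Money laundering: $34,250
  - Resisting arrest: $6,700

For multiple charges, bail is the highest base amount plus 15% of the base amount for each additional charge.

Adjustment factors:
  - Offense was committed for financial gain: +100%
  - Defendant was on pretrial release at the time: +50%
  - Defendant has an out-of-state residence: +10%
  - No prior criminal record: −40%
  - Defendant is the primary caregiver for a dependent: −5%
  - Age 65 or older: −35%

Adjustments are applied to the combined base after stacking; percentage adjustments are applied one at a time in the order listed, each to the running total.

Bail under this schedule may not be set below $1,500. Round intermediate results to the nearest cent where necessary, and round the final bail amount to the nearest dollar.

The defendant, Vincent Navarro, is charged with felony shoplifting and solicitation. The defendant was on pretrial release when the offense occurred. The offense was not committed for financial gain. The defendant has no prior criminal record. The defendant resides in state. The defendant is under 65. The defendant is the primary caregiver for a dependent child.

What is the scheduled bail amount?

Base amounts from the schedule: felony shoplifting $26,300; solicitation $6,000.
Stacking rule: highest base plus 15% of each additional charge. Highest is felony shoplifting at $26,300. Additional: $6,000 × 15% = $900. Combined base = $26,300 + $900 = $27,200.
Defendant was on pretrial release at the time (+50%): $27,200 × 1.5 = $40,800.
No prior criminal record (−40%): $40,800 × 0.6 = $24,480.
Defendant is the primary caregiver for a dependent (−5%): $24,480 × 0.95 = $23,256.
$23,256 is at or above the $1,500 minimum.

$23,256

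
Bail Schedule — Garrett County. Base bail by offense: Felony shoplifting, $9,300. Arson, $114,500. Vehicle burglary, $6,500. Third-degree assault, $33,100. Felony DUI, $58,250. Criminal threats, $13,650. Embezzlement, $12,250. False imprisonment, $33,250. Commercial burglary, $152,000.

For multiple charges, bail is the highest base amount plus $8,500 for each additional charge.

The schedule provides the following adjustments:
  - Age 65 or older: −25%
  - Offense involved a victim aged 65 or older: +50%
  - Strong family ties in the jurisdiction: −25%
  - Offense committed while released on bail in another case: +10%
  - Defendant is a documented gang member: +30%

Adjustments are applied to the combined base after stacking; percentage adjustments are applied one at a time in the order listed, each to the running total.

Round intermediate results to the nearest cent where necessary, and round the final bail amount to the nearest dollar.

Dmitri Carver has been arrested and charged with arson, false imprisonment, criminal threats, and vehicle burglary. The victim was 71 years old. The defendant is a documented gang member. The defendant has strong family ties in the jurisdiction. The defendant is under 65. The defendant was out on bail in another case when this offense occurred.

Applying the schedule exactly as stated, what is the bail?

Base amounts from the schedule: arson $114,500; false imprisonment $33,250; criminal threats $13,650; vehicle burglary $6,500.
Stacking rule: highest base plus $8,500 per additional charge. Highest is arson at $114,500; 3 additional charges → +$25,500. Combined base = $140,000.
Offense involved a victim aged 65 or older (+50%): $140,000 × 1.5 = $210,000.
Strong family ties in the jurisdiction (−25%): $210,000 × 0.75 = $157,500.
Offense committed while released on bail in another case (+10%): $157,500 × 1.1 = $173,250.
Defendant is a documented gang member (+30%): $173,250 × 1.3 = $225,225.

$225,225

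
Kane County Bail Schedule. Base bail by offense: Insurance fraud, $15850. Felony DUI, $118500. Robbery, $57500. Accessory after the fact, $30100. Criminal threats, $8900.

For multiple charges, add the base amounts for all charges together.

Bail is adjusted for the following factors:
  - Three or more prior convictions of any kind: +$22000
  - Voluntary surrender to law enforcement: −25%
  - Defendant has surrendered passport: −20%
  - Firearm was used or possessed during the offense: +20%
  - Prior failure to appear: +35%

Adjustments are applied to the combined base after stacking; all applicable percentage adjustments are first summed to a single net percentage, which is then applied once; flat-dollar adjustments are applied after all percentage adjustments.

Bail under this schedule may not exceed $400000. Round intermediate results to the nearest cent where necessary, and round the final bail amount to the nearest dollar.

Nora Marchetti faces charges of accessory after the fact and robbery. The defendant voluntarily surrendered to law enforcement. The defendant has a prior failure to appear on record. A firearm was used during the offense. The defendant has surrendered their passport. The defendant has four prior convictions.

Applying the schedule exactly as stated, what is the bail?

$118360

Base amounts from the schedule: accessory after the fact $30100; robbery $57500.
Stacking rule: sum of all bases. $30100 + $57500 = $87600.
Net percentage adjustment: −25% −20% +20% +35% = +10%. $87600 × 1.1 = $96360.
Three or more prior convictions of any kind (+$22000 flat): $96360 + $22000 = $118360.
$118360 is within the $400000 maximum.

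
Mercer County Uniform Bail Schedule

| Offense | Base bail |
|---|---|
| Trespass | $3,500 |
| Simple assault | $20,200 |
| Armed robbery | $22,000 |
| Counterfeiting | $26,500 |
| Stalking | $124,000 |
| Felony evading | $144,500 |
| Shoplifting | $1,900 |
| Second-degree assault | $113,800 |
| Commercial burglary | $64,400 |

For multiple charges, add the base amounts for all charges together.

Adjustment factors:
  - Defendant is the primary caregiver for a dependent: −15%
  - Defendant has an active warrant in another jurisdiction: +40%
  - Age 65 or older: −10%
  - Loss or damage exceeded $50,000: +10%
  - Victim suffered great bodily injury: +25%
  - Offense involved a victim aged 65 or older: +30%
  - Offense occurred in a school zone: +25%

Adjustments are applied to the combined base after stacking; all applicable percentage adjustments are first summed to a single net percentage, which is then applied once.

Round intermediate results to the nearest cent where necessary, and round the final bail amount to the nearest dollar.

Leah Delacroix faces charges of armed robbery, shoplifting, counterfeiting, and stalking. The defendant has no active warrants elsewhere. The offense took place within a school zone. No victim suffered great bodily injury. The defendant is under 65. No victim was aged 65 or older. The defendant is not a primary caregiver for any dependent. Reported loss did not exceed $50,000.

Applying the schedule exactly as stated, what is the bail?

$218,000

Base amounts from the schedule: armed robbery $22,000; shoplifting $1,900; counterfeiting $26,500; stalking $124,000.
Stacking rule: sum of all bases. $22,000 + $1,900 + $26,500 + $124,000 = $174,400.
Offense occurred in a school zone (+25%): $174,400 × 1.25 = $218,000.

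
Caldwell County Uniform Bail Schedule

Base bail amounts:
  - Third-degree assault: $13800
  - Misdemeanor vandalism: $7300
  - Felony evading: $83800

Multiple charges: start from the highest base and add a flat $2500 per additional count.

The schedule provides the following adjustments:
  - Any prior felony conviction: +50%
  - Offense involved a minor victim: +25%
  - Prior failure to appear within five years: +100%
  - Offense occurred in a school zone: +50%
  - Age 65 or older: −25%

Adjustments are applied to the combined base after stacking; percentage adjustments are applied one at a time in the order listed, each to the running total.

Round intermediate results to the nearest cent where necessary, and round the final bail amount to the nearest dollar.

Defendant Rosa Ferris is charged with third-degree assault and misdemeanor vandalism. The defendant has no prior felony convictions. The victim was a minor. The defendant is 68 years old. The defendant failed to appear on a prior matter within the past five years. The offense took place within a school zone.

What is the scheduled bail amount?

Base amounts from the schedule: third-degree assault $13800; misdemeanor vandalism $7300.
Stacking rule: highest base plus $2500 per additional charge. Highest is third-degree assault at $13800; 1 additional charge → +$2500. Combined base = $16300.
Offense involved a minor victim (+25%): $16300 × 1.25 = $20375.
Prior failure to appear within five years (+100%): $20375 × 2 = $40750.
Offense occurred in a school zone (+50%): $40750 × 1.5 = $61125.
Age 65 or older (−25%): $61125 × 0.75 = $45843.75.
Rounded to the nearest dollar: $45844.

$45844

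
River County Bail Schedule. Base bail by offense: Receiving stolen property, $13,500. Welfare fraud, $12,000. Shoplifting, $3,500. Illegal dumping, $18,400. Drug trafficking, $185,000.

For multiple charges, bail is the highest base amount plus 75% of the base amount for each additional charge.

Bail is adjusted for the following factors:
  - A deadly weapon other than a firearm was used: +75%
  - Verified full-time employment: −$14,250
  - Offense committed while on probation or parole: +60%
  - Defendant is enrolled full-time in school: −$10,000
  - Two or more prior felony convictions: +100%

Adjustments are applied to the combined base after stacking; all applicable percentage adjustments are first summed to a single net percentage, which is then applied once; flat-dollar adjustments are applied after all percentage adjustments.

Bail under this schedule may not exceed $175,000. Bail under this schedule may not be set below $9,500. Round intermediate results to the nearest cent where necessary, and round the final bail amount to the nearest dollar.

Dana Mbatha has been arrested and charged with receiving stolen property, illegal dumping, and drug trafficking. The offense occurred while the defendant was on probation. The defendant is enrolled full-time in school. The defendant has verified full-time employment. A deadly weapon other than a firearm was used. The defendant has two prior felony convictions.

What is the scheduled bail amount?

$175,000

Base amounts from the schedule: receiving stolen property $13,500; illegal dumping $18,400; drug trafficking $185,000.
Stacking rule: highest base plus 75% of each additional charge. Highest is drug trafficking at $185,000. Additional: $13,500 × 75% = $10,125; $18,400 × 75% = $13,800. Combined base = $185,000 + $23,925 = $208,925.
Net percentage adjustment: +75% +60% +100% = +235%. $208,925 × 3.35 = $699,898.75.
Verified full-time employment (−$14,250 flat): $699,898.75 − $14,250 = $685,648.75.
Defendant is enrolled full-time in school (−$10,000 flat): $685,648.75 − $10,000 = $675,648.75.
Result $675,648.75 exceeds the maximum of $175,000; bail is capped at $175,000.
$175,000 is at or above the $9,500 minimum.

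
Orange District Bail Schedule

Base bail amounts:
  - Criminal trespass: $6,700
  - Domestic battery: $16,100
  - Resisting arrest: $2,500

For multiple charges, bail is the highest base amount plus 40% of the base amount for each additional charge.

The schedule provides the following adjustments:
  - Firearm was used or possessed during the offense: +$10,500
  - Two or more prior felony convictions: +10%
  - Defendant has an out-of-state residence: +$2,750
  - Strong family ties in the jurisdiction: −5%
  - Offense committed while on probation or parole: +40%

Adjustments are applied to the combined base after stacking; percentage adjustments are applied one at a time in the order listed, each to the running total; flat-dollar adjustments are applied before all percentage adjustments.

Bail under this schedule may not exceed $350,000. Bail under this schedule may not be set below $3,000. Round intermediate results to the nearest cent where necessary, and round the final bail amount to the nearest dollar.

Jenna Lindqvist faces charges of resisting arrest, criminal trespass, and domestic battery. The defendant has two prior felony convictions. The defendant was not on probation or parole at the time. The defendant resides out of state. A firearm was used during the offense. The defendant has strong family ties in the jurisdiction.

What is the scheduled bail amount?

$34,516

Base amounts from the schedule: resisting arrest $2,500; criminal trespass $6,700; domestic battery $16,100.
Stacking rule: highest base plus 40% of each additional charge. Highest is domestic battery at $16,100. Additional: $2,500 × 40% = $1,000; $6,700 × 40% = $2,680. Combined base = $16,100 + $3,680 = $19,780.
Firearm was used or possessed during the offense (+$10,500 flat): $19,780 + $10,500 = $30,280.
Defendant has an out-of-state residence (+$2,750 flat): $30,280 + $2,750 = $33,030.
Two or more prior felony convictions (+10%): $33,030 × 1.1 = $36,333.
Strong family ties in the jurisdiction (−5%): $36,333 × 0.95 = $34,516.35.
$34,516.35 is within the $350,000 maximum.
$34,516.35 is at or above the $3,000 minimum.
Rounded to the nearest dollar: $34,516.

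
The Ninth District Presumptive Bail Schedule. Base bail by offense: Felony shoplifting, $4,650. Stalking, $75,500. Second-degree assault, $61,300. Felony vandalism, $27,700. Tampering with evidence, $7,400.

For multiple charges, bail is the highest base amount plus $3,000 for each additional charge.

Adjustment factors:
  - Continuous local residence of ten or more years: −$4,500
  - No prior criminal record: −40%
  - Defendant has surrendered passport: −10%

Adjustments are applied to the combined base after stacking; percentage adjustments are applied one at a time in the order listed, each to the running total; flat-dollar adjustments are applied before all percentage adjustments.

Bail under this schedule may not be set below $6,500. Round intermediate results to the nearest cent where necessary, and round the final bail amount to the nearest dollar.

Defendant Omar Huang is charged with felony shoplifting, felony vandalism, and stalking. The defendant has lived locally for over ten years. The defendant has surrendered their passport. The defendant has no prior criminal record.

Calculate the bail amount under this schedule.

Base amounts from the schedule: felony shoplifting $4,650; felony vandalism $27,700; stalking $75,500.
Stacking rule: highest base plus $3,000 per additional charge. Highest is stalking at $75,500; 2 additional charges → +$6,000. Combined base = $81,500.
Continuous local residence of ten or more years (−$4,500 flat): $81,500 − $4,500 = $77,000.
No prior criminal record (−40%): $77,000 × 0.6 = $46,200.
Defendant has surrendered passport (−10%): $46,200 × 0.9 = $41,580.
$41,580 is at or above the $6,500 minimum.

$41,580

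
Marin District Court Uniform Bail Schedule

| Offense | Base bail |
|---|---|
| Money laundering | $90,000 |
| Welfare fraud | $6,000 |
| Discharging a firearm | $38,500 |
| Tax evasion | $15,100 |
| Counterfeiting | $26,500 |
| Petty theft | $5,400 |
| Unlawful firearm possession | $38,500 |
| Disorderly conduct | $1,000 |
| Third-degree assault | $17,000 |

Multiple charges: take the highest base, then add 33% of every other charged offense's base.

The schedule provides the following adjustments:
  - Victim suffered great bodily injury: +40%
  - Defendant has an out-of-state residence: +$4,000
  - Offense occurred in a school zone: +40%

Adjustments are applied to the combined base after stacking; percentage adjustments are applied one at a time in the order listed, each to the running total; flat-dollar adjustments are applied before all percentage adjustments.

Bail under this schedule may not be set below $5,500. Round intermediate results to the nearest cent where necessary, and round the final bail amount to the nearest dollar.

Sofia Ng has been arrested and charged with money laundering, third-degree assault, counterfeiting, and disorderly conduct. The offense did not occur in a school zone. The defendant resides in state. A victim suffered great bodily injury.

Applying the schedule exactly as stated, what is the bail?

Base amounts from the schedule: money laundering $90,000; third-degree assault $17,000; counterfeiting $26,500; disorderly conduct $1,000.
Stacking rule: highest base plus 33% of each additional charge. Highest is money laundering at $90,000. Additional: $17,000 × 33% = $5,610; $26,500 × 33% = $8,745; $1,000 × 33% = $330. Combined base = $90,000 + $14,685 = $104,685.
Victim suffered great bodily injury (+40%): $104,685 × 1.4 = $146,559.
$146,559 is at or above the $5,500 minimum.

$146,559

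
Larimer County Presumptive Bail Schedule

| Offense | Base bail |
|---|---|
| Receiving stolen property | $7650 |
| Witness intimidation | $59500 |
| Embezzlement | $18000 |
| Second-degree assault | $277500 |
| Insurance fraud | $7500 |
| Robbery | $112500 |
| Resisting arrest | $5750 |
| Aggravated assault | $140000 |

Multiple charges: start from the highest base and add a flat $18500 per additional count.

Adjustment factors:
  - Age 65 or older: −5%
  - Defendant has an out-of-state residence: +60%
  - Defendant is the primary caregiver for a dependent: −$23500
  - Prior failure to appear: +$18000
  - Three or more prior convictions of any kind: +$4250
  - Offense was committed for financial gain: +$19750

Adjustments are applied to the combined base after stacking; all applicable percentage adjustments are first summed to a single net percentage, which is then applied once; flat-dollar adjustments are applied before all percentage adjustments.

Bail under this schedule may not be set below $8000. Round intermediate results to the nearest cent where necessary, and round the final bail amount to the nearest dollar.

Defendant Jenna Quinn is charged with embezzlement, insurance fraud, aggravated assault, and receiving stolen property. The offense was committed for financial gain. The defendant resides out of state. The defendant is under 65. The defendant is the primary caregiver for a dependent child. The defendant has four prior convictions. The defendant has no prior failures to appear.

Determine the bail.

Base amounts from the schedule: embezzlement $18000; insurance fraud $7500; aggravated assault $140000; receiving stolen property $7650.
Stacking rule: highest base plus $18500 per additional charge. Highest is aggravated assault at $140000; 3 additional charges → +$55500. Combined base = $195500.
Defendant is the primary caregiver for a dependent (−$23500 flat): $195500 − $23500 = $172000.
Three or more prior convictions of any kind (+$4250 flat): $172000 + $4250 = $176250.
Offense was committed for financial gain (+$19750 flat): $176250 + $19750 = $196000.
Defendant has an out-of-state residence (+60%): $196000 × 1.6 = $313600.
$313600 is at or above the $8000 minimum.

$313600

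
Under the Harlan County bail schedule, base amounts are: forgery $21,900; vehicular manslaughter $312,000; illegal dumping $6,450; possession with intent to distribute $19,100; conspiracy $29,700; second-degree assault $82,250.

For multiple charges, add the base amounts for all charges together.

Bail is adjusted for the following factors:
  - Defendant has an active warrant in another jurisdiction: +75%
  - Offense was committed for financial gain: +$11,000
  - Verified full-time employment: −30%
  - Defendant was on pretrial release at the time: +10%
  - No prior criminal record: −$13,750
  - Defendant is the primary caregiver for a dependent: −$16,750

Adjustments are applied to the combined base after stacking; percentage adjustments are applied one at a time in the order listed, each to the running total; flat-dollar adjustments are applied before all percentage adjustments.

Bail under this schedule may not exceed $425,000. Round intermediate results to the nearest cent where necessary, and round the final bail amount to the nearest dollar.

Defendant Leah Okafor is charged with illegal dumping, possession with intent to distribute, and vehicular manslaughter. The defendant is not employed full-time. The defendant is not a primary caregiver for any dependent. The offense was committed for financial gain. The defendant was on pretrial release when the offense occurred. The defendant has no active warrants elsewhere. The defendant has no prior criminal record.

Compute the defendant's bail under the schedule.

$368,280

Base amounts from the schedule: illegal dumping $6,450; possession with intent to distribute $19,100; vehicular manslaughter $312,000.
Stacking rule: sum of all bases. $6,450 + $19,100 + $312,000 = $337,550.
Offense was committed for financial gain (+$11,000 flat): $337,550 + $11,000 = $348,550.
No prior criminal record (−$13,750 flat): $348,550 − $13,750 = $334,800.
Defendant was on pretrial release at the time (+10%): $334,800 × 1.1 = $368,280.
$368,280 is within the $425,000 maximum.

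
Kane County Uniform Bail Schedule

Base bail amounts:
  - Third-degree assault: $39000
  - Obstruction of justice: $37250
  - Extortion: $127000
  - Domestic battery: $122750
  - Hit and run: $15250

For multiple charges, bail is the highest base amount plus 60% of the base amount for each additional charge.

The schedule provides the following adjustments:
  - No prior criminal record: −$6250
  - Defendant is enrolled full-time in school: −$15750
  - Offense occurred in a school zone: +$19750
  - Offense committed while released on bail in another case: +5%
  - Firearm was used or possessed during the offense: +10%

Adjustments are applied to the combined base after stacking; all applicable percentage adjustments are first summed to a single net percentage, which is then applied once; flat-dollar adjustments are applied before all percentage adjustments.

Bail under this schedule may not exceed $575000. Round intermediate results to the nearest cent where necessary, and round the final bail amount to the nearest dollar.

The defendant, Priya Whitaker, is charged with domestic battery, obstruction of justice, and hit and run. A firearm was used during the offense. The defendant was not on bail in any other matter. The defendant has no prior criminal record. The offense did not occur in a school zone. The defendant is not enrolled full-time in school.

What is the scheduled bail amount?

$162800

Base amounts from the schedule: domestic battery $122750; obstruction of justice $37250; hit and run $15250.
Stacking rule: highest base plus 60% of each additional charge. Highest is domestic battery at $122750. Additional: $37250 × 60% = $22350; $15250 × 60% = $9150. Combined base = $122750 + $31500 = $154250.
No prior criminal record (−$6250 flat): $154250 − $6250 = $148000.
Firearm was used or possessed during the offense (+10%): $148000 × 1.1 = $162800.
$162800 is within the $575000 maximum.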